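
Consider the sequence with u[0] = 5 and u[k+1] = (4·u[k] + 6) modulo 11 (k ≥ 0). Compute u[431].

Computing terms: u[0] = 5, u[1] = 4, u[2] = 0, u[3] = 6, u[4] = 8, u[5] = 5.
The sequence repeats with period 5.
(431 - 0) mod 5 = 1, so u[431] = u[1] = 4.

4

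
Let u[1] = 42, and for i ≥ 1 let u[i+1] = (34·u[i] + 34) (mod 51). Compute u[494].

Listing terms: u[1] = 42; u[2] = 34; u[3] = 17; u[4] = 0; u[5] = 34.
Since u[5] = u[2] = 34, the sequence is eventually periodic: after a pre-period of length 1 it cycles with period 3.
For i ≥ 2, u[i] depends only on (i - 2) mod 3. (494 - 2) mod 3 = 0, so u[494] = u[2] = 34.

34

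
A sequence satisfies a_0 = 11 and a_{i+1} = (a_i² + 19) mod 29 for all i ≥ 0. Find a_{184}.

18

We have a_0 = 11, a_1 = 24, a_2 = 15, a_3 = 12, a_4 = 18, a_5 = 24.
Since a_5 = a_1 = 24, the sequence is eventually periodic: after a pre-period of length 1 it cycles with period 4.
For i ≥ 1, a_i depends only on (i - 1) mod 4. (184 - 1) mod 4 = 3, so a_{184} = a_4 = 18.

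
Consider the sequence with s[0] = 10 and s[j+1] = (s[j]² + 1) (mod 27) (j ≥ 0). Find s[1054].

20

We have s[0] = 10; s[1] = 20; s[2] = 23; s[3] = 17; s[4] = 20.
Since s[4] = s[1] = 20, the sequence is eventually periodic: after a pre-period of length 1 it cycles with period 3.
For j ≥ 1, s[j] depends only on (j - 1) mod 3. (1054 - 1) mod 3 = 0, so s[1054] = s[1] = 20.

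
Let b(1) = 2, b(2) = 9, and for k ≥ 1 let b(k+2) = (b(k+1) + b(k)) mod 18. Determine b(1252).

Computing terms: b(1) = 2, b(2) = 9, b(3) = 11, b(4) = 2, b(5) = 13, b(6) = 15, b(7) = 10, b(8) = 7, b(9) = 17, b(10) = 6, b(11) = 5, b(12) = 11, b(13) = 16, b(14) = 9, b(15) = 7, b(16) = 16, b(17) = 5, b(18) = 3, b(19) = 8, b(20) = 11, b(21) = 1, b(22) = 12, b(23) = 13, b(24) = 7, b(25) = 2, b(26) = 9.
Since (b(25), b(26)) = (b(1), b(2)) = (2, 9) (two consecutive terms determine the rest), the sequence is periodic with period 24.
(1252 - 1) mod 24 = 3, so b(1252) = b(4) = 2.

2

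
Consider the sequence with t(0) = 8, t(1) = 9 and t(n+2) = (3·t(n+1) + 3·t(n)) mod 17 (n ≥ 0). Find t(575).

12

Listing terms: t(0) = 8, t(1) = 9, t(2) = 0, t(3) = 10, t(4) = 13, t(5) = 1, t(6) = 8, t(7) = 10, t(8) = 3, t(9) = 5, t(10) = 7, t(11) = 2, t(12) = 10, t(13) = 2, t(14) = 2, t(15) = 12, t(16) = 8, t(17) = 9.
Since (t(16), t(17)) = (t(0), t(1)) = (8, 9) (two consecutive terms determine the rest), the sequence is periodic with period 16.
So t(575) = t(0 + ((575-0) mod 16)) = t(15) = 12.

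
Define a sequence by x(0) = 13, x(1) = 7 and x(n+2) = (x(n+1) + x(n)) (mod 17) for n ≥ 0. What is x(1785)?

7

Listing terms: x(0) = 13,  x(1) = 7,  x(2) = 3,  x(3) = 10,  x(4) = 13,  x(5) = 6,  x(6) = 2,  x(7) = 8,  x(8) = 10,  x(9) = 1,  x(10) = 11,  x(11) = 12,  x(12) = 6,  x(13) = 1,  x(14) = 7,  x(15) = 8,  x(16) = 15,  x(17) = 6,  x(18) = 4,  x(19) = 10,  x(20) = 14,  x(21) = 7,  x(22) = 4,  x(23) = 11,  x(24) = 15,  x(25) = 9,  x(26) = 7,  x(27) = 16,  x(28) = 6,  x(29) = 5,  x(30) = 11,  x(31) = 16,  x(32) = 10,  x(33) = 9,  x(34) = 2,  x(35) = 11,  x(36) = 13,  x(37) = 7.
The sequence repeats with period 36.
(1785 - 0) mod 36 = 21, so x(1785) = x(21) = 7.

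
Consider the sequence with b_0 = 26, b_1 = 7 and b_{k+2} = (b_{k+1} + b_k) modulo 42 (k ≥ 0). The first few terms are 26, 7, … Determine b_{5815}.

Listing terms: b_0 = 26, b_1 = 7, b_2 = 33, b_3 = 40, b_4 = 31, b_5 = 29, b_6 = 18, b_7 = 5, b_8 = 23, b_9 = 28, b_{10} = 9, b_{11} = 37, b_{12} = 4, b_{13} = 41, b_{14} = 3, b_{15} = 2, b_{16} = 5, b_{17} = 7, b_{18} = 12, b_{19} = 19, b_{20} = 31, b_{21} = 8, b_{22} = 39, b_{23} = 5, b_{24} = 2, b_{25} = 7, b_{26} = 9, b_{27} = 16, b_{28} = 25, b_{29} = 41, b_{30} = 24, b_{31} = 23, b_{32} = 5, b_{33} = 28, b_{34} = 33, b_{35} = 19, b_{36} = 10, b_{37} = 29, b_{38} = 39, b_{39} = 26, b_{40} = 23, b_{41} = 7, b_{42} = 30, b_{43} = 37, b_{44} = 25, b_{45} = 20, b_{46} = 3, b_{47} = 23, b_{48} = 26, b_{49} = 7.
Since (b_{48}, b_{49}) = (b_0, b_1) = (26, 7) (two consecutive terms determine the rest), the sequence is periodic with period 48.
(5815 - 0) mod 48 = 7, so b_{5815} = b_7 = 5.

5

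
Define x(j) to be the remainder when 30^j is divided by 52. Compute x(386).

Computing terms: x(1) = 30,  x(2) = 16,  x(3) = 12,  x(4) = 48,  x(5) = 36,  x(6) = 40,  x(7) = 4,  x(8) = 16.
Since x(8) = x(2) = 16, the sequence is eventually periodic: after a pre-period of length 1 it cycles with period 6.
For j ≥ 2, x(j) depends only on (j - 2) mod 6. (386 - 2) mod 6 = 0, so x(386) = x(2) = 16.

16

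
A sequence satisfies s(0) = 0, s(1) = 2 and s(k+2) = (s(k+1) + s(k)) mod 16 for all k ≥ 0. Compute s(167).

s(0) = 0; s(1) = 2; s(2) = 2; s(3) = 4; s(4) = 6; s(5) = 10; s(6) = 0; s(7) = 10; s(8) = 10; s(9) = 4; s(10) = 14; s(11) = 2; s(12) = 0; s(13) = 2.
The sequence repeats with period 12.
So s(167) = s(0 + ((167-0) mod 12)) = s(11) = 2.

2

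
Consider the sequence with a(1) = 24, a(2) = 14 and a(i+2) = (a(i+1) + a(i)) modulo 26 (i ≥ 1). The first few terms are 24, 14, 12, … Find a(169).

24

We have a(1) = 24,  a(2) = 14,  a(3) = 12,  a(4) = 0,  a(5) = 12,  a(6) = 12,  a(7) = 24,  a(8) = 10,  a(9) = 8,  a(10) = 18,  a(11) = 0,  a(12) = 18,  a(13) = 18,  a(14) = 10,  a(15) = 2,  a(16) = 12,  a(17) = 14,  a(18) = 0,  a(19) = 14,  a(20) = 14,  a(21) = 2,  a(22) = 16,  a(23) = 18,  a(24) = 8,  a(25) = 0,  a(26) = 8,  a(27) = 8,  a(28) = 16,  a(29) = 24,  a(30) = 14.
The sequence repeats with period 28.
(169 - 1) mod 28 = 0, so a(169) = a(1) = 24.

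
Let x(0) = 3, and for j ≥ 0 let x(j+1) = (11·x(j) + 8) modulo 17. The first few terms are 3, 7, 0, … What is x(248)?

x(0) = 3,  x(1) = 7,  x(2) = 0,  x(3) = 8,  x(4) = 11,  x(5) = 10,  x(6) = 16,  x(7) = 14,  x(8) = 9,  x(9) = 5,  x(10) = 12,  x(11) = 4,  x(12) = 1,  x(13) = 2,  x(14) = 13,  x(15) = 15,  x(16) = 3.
Since x(16) = x(0) = 3, the sequence is periodic with period 16.
So x(248) = x(0 + ((248-0) mod 16)) = x(8) = 9.

9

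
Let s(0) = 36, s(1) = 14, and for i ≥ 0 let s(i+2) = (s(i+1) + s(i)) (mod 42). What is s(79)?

s(0) = 36; s(1) = 14; s(2) = 8; s(3) = 22; s(4) = 30; s(5) = 10; s(6) = 40; s(7) = 8; s(8) = 6; s(9) = 14; s(10) = 20; s(11) = 34; s(12) = 12; s(13) = 4; s(14) = 16; s(15) = 20; s(16) = 36; s(17) = 14.
The sequence repeats with period 16.
So s(79) = s(0 + ((79-0) mod 16)) = s(15) = 20.

20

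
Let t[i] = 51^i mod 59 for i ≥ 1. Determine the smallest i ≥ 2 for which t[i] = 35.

8

Computing terms: t[1] = 51, t[2] = 5, t[3] = 19, t[4] = 25, t[5] = 36, t[6] = 7, t[7] = 3, t[8] = 35, t[9] = 15, t[10] = 57, t[11] = 16, t[12] = 49, t[13] = 21, t[14] = 9, t[15] = 46, t[16] = 45, t[17] = 53, t[18] = 48, t[19] = 29, t[20] = 4, t[21] = 27, t[22] = 20, t[23] = 17, t[24] = 41, t[25] = 26, t[26] = 28, t[27] = 12, t[28] = 22, t[29] = 1, t[30] = 51.
The sequence repeats with period 29.
The value 35 first appears (with i ≥ 2) at t[8].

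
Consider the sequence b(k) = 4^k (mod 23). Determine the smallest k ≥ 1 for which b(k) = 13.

9

Computing terms: b(0) = 1,  b(1) = 4,  b(2) = 16,  b(3) = 18,  b(4) = 3,  b(5) = 12,  b(6) = 2,  b(7) = 8,  b(8) = 9,  b(9) = 13,  b(10) = 6,  b(11) = 1.
The sequence repeats with period 11.
The value 13 first appears (with k ≥ 1) at b(9).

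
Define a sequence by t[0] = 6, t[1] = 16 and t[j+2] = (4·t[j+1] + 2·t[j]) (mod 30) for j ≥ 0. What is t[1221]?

6

t[0] = 6; t[1] = 16; t[2] = 16; t[3] = 6; t[4] = 26; t[5] = 26; t[6] = 6; t[7] = 16.
Since (t[6], t[7]) = (t[0], t[1]) = (6, 16) (two consecutive terms determine the rest), the sequence is periodic with period 6.
(1221 - 0) mod 6 = 3, so t[1221] = t[3] = 6.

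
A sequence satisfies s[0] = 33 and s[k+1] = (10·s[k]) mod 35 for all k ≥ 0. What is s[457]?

s[0] = 33; s[1] = 15; s[2] = 10; s[3] = 30; s[4] = 20; s[5] = 25; s[6] = 5; s[7] = 15.
Since s[7] = s[1] = 15, the sequence is eventually periodic: after a pre-period of length 1 it cycles with period 6.
For k ≥ 1, s[k] depends only on (k - 1) mod 6. (457 - 1) mod 6 = 0, so s[457] = s[1] = 15.

15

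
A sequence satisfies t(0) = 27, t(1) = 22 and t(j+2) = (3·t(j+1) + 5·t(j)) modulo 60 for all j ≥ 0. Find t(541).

Computing terms: t(0) = 27, t(1) = 22, t(2) = 21, t(3) = 53, t(4) = 24, t(5) = 37, t(6) = 51, t(7) = 38, t(8) = 9, t(9) = 37, t(10) = 36, t(11) = 53, t(12) = 39, t(13) = 22, t(14) = 21.
Since (t(13), t(14)) = (t(1), t(2)) = (22, 21) (two consecutive terms determine the rest), the sequence is eventually periodic: after a pre-period of length 1 it cycles with period 12.
For j ≥ 1, t(j) depends only on (j - 1) mod 12. (541 - 1) mod 12 = 0, so t(541) = t(1) = 22.

22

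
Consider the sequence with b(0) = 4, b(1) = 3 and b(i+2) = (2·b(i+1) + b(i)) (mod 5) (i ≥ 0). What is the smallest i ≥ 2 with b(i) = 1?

4

b(0) = 4,  b(1) = 3,  b(2) = 0,  b(3) = 3,  b(4) = 1,  b(5) = 0,  b(6) = 1,  b(7) = 2,  b(8) = 0,  b(9) = 2,  b(10) = 4,  b(11) = 0,  b(12) = 4,  b(13) = 3.
The sequence repeats with period 12.
The value 1 first appears (with i ≥ 2) at b(4).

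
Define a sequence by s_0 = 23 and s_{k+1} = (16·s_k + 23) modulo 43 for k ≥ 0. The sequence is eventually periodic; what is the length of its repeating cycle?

7

We have s_0 = 23, s_1 = 4, s_2 = 1, s_3 = 39, s_4 = 2, s_5 = 12, s_6 = 0, s_7 = 23.
The sequence repeats with period 7.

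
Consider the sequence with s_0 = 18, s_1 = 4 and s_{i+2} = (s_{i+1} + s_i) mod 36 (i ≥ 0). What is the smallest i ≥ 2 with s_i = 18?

We have s_0 = 18; s_1 = 4; s_2 = 22; s_3 = 26; s_4 = 12; s_5 = 2; s_6 = 14; s_7 = 16; s_8 = 30; s_9 = 10; s_{10} = 4; s_{11} = 14; s_{12} = 18; s_{13} = 32; s_{14} = 14; s_{15} = 10; s_{16} = 24; s_{17} = 34; s_{18} = 22; s_{19} = 20; s_{20} = 6; s_{21} = 26; s_{22} = 32; s_{23} = 22; s_{24} = 18; s_{25} = 4.
Since (s_{24}, s_{25}) = (s_0, s_1) = (18, 4) (two consecutive terms determine the rest), the sequence is periodic with period 24.
The value 18 first appears (with i ≥ 2) at s_{12}.

12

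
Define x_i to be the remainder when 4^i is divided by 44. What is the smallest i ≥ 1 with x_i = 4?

1

Computing terms: x_0 = 1,  x_1 = 4,  x_2 = 16,  x_3 = 20,  x_4 = 36,  x_5 = 12,  x_6 = 4.
Since x_6 = x_1 = 4, the sequence is eventually periodic: after a pre-period of length 1 it cycles with period 5.
The value 4 first appears (with i ≥ 1) at x_1.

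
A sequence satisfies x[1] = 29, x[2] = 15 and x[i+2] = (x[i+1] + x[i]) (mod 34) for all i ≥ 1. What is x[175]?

19

x[1] = 29, x[2] = 15, x[3] = 10, x[4] = 25, x[5] = 1, x[6] = 26, x[7] = 27, x[8] = 19, x[9] = 12, x[10] = 31, x[11] = 9, x[12] = 6, x[13] = 15, x[14] = 21, x[15] = 2, x[16] = 23, x[17] = 25, x[18] = 14, x[19] = 5, x[20] = 19, x[21] = 24, x[22] = 9, x[23] = 33, x[24] = 8, x[25] = 7, x[26] = 15, x[27] = 22, x[28] = 3, x[29] = 25, x[30] = 28, x[31] = 19, x[32] = 13, x[33] = 32, x[34] = 11, x[35] = 9, x[36] = 20, x[37] = 29, x[38] = 15.
The sequence repeats with period 36.
(175 - 1) mod 36 = 30, so x[175] = x[31] = 19.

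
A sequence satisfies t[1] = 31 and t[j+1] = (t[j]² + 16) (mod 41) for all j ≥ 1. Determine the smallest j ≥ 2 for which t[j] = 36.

Computing terms: t[1] = 31,  t[2] = 34,  t[3] = 24,  t[4] = 18,  t[5] = 12,  t[6] = 37,  t[7] = 32,  t[8] = 15,  t[9] = 36,  t[10] = 0,  t[11] = 16,  t[12] = 26,  t[13] = 36.
Since t[13] = t[9] = 36, the sequence is eventually periodic: after a pre-period of length 8 it cycles with period 4.
The value 36 first appears (with j ≥ 2) at t[9].

9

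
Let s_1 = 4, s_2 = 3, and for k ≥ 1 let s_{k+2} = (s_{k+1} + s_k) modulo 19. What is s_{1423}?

We have s_1 = 4,  s_2 = 3,  s_3 = 7,  s_4 = 10,  s_5 = 17,  s_6 = 8,  s_7 = 6,  s_8 = 14,  s_9 = 1,  s_{10} = 15,  s_{11} = 16,  s_{12} = 12,  s_{13} = 9,  s_{14} = 2,  s_{15} = 11,  s_{16} = 13,  s_{17} = 5,  s_{18} = 18,  s_{19} = 4,  s_{20} = 3.
The sequence repeats with period 18.
So s_{1423} = s_{1 + ((1423-1) mod 18)} = s_1 = 4.

4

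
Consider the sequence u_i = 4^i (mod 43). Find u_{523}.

u_0 = 1, u_1 = 4, u_2 = 16, u_3 = 21, u_4 = 41, u_5 = 35, u_6 = 11, u_7 = 1.
The sequence repeats with period 7.
So u_{523} = u_{0 + ((523-0) mod 7)} = u_5 = 35.

35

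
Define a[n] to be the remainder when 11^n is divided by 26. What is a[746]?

a[1] = 11,  a[2] = 17,  a[3] = 5,  a[4] = 3,  a[5] = 7,  a[6] = 25,  a[7] = 15,  a[8] = 9,  a[9] = 21,  a[10] = 23,  a[11] = 19,  a[12] = 1,  a[13] = 11.
The sequence repeats with period 12.
(746 - 1) mod 12 = 1, so a[746] = a[2] = 17.

17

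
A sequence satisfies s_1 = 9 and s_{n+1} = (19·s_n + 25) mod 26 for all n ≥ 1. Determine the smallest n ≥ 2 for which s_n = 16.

Listing terms: s_1 = 9, s_2 = 14, s_3 = 5, s_4 = 16, s_5 = 17, s_6 = 10, s_7 = 7, s_8 = 2, s_9 = 11, s_{10} = 0, s_{11} = 25, s_{12} = 6, s_{13} = 9.
The sequence repeats with period 12.
The value 16 first appears (with n ≥ 2) at s_4.

4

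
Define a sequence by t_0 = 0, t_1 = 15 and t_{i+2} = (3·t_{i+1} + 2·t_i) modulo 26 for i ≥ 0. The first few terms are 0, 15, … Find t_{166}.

Listing terms: t_0 = 0; t_1 = 15; t_2 = 19; t_3 = 9; t_4 = 13; t_5 = 5; t_6 = 15; t_7 = 3; t_8 = 13; t_9 = 19; t_{10} = 5; t_{11} = 1; t_{12} = 13; t_{13} = 15; t_{14} = 19.
Since (t_{13}, t_{14}) = (t_1, t_2) = (15, 19) (two consecutive terms determine the rest), the sequence is eventually periodic: after a pre-period of length 1 it cycles with period 12.
For i ≥ 1, t_i depends only on (i - 1) mod 12. (166 - 1) mod 12 = 9, so t_{166} = t_{10} = 5.

5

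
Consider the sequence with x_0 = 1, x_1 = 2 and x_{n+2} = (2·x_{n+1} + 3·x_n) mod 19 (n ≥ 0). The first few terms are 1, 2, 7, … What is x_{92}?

7

We have x_0 = 1, x_1 = 2, x_2 = 7, x_3 = 1, x_4 = 4, x_5 = 11, x_6 = 15, x_7 = 6, x_8 = 0, x_9 = 18, x_{10} = 17, x_{11} = 12, x_{12} = 18, x_{13} = 15, x_{14} = 8, x_{15} = 4, x_{16} = 13, x_{17} = 0, x_{18} = 1, x_{19} = 2.
Since (x_{18}, x_{19}) = (x_0, x_1) = (1, 2) (two consecutive terms determine the rest), the sequence is periodic with period 18.
(92 - 0) mod 18 = 2, so x_{92} = x_2 = 7.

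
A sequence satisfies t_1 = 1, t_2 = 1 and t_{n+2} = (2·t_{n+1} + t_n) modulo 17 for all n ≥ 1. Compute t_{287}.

3

t_1 = 1; t_2 = 1; t_3 = 3; t_4 = 7; t_5 = 0; t_6 = 7; t_7 = 14; t_8 = 1; t_9 = 16; t_{10} = 16; t_{11} = 14; t_{12} = 10; t_{13} = 0; t_{14} = 10; t_{15} = 3; t_{16} = 16; t_{17} = 1; t_{18} = 1.
The sequence repeats with period 16.
So t_{287} = t_{1 + ((287-1) mod 16)} = t_{15} = 3.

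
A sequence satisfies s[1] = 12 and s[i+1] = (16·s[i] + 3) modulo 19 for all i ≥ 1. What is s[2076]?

3

s[1] = 12, s[2] = 5, s[3] = 7, s[4] = 1, s[5] = 0, s[6] = 3, s[7] = 13, s[8] = 2, s[9] = 16, s[10] = 12.
The sequence repeats with period 9.
So s[2076] = s[1 + ((2076-1) mod 9)] = s[6] = 3.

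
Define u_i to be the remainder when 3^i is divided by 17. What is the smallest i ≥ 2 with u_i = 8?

10

Computing terms: u_1 = 3; u_2 = 9; u_3 = 10; u_4 = 13; u_5 = 5; u_6 = 15; u_7 = 11; u_8 = 16; u_9 = 14; u_{10} = 8; u_{11} = 7; u_{12} = 4; u_{13} = 12; u_{14} = 2; u_{15} = 6; u_{16} = 1; u_{17} = 3.
Since u_{17} = u_1 = 3, the sequence is periodic with period 16.
The value 8 first appears (with i ≥ 2) at u_{10}.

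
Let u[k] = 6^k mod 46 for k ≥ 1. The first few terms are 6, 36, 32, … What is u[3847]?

18

We have u[1] = 6, u[2] = 36, u[3] = 32, u[4] = 8, u[5] = 2, u[6] = 12, u[7] = 26, u[8] = 18, u[9] = 16, u[10] = 4, u[11] = 24, u[12] = 6.
Since u[12] = u[1] = 6, the sequence is periodic with period 11.
So u[3847] = u[1 + ((3847-1) mod 11)] = u[8] = 18.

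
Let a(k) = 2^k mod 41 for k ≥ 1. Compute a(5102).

We have a(1) = 2, a(2) = 4, a(3) = 8, a(4) = 16, a(5) = 32, a(6) = 23, a(7) = 5, a(8) = 10, a(9) = 20, a(10) = 40, a(11) = 39, a(12) = 37, a(13) = 33, a(14) = 25, a(15) = 9, a(16) = 18, a(17) = 36, a(18) = 31, a(19) = 21, a(20) = 1, a(21) = 2.
The sequence repeats with period 20.
So a(5102) = a(1 + ((5102-1) mod 20)) = a(2) = 4.

4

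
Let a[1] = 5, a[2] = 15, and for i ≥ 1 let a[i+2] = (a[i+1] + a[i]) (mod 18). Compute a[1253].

1

Listing terms: a[1] = 5, a[2] = 15, a[3] = 2, a[4] = 17, a[5] = 1, a[6] = 0, a[7] = 1, a[8] = 1, a[9] = 2, a[10] = 3, a[11] = 5, a[12] = 8, a[13] = 13, a[14] = 3, a[15] = 16, a[16] = 1, a[17] = 17, a[18] = 0, a[19] = 17, a[20] = 17, a[21] = 16, a[22] = 15, a[23] = 13, a[24] = 10, a[25] = 5, a[26] = 15.
Since (a[25], a[26]) = (a[1], a[2]) = (5, 15) (two consecutive terms determine the rest), the sequence is periodic with period 24.
(1253 - 1) mod 24 = 4, so a[1253] = a[5] = 1.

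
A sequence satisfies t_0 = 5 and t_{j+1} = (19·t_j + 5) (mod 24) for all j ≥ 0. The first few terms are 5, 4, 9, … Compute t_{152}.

21

Computing terms: t_0 = 5,  t_1 = 4,  t_2 = 9,  t_3 = 8,  t_4 = 13,  t_5 = 12,  t_6 = 17,  t_7 = 16,  t_8 = 21,  t_9 = 20,  t_{10} = 1,  t_{11} = 0,  t_{12} = 5.
The sequence repeats with period 12.
So t_{152} = t_{0 + ((152-0) mod 12)} = t_8 = 21.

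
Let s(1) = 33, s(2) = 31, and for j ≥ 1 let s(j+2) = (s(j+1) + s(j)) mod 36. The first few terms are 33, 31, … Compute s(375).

s(1) = 33, s(2) = 31, s(3) = 28, s(4) = 23, s(5) = 15, s(6) = 2, s(7) = 17, s(8) = 19, s(9) = 0, s(10) = 19, s(11) = 19, s(12) = 2, s(13) = 21, s(14) = 23, s(15) = 8, s(16) = 31, s(17) = 3, s(18) = 34, s(19) = 1, s(20) = 35, s(21) = 0, s(22) = 35, s(23) = 35, s(24) = 34, s(25) = 33, s(26) = 31.
Since (s(25), s(26)) = (s(1), s(2)) = (33, 31) (two consecutive terms determine the rest), the sequence is periodic with period 24.
So s(375) = s(1 + ((375-1) mod 24)) = s(15) = 8.

8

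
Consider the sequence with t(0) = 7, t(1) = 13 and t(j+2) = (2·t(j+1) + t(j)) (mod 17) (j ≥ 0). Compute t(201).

4

Computing terms: t(0) = 7, t(1) = 13, t(2) = 16, t(3) = 11, t(4) = 4, t(5) = 2, t(6) = 8, t(7) = 1, t(8) = 10, t(9) = 4, t(10) = 1, t(11) = 6, t(12) = 13, t(13) = 15, t(14) = 9, t(15) = 16, t(16) = 7, t(17) = 13.
Since (t(16), t(17)) = (t(0), t(1)) = (7, 13) (two consecutive terms determine the rest), the sequence is periodic with period 16.
So t(201) = t(0 + ((201-0) mod 16)) = t(9) = 4.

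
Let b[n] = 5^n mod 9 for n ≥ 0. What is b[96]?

Computing terms: b[0] = 1,  b[1] = 5,  b[2] = 7,  b[3] = 8,  b[4] = 4,  b[5] = 2,  b[6] = 1.
Since b[6] = b[0] = 1, the sequence is periodic with period 6.
(96 - 0) mod 6 = 0, so b[96] = b[0] = 1.

1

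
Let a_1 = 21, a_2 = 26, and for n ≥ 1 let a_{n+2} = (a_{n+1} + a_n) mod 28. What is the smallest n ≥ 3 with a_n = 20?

29

a_1 = 21; a_2 = 26; a_3 = 19; a_4 = 17; a_5 = 8; a_6 = 25; a_7 = 5; a_8 = 2; a_9 = 7; a_{10} = 9; a_{11} = 16; a_{12} = 25; a_{13} = 13; a_{14} = 10; a_{15} = 23; a_{16} = 5; a_{17} = 0; a_{18} = 5; a_{19} = 5; a_{20} = 10; a_{21} = 15; a_{22} = 25; a_{23} = 12; a_{24} = 9; a_{25} = 21; a_{26} = 2; a_{27} = 23; a_{28} = 25; a_{29} = 20; a_{30} = 17; a_{31} = 9; a_{32} = 26; a_{33} = 7; a_{34} = 5; a_{35} = 12; a_{36} = 17; a_{37} = 1; a_{38} = 18; a_{39} = 19; a_{40} = 9; a_{41} = 0; a_{42} = 9; a_{43} = 9; a_{44} = 18; a_{45} = 27; a_{46} = 17; a_{47} = 16; a_{48} = 5; a_{49} = 21; a_{50} = 26.
Since (a_{49}, a_{50}) = (a_1, a_2) = (21, 26) (two consecutive terms determine the rest), the sequence is periodic with period 48.
The value 20 first appears (with n ≥ 3) at a_{29}.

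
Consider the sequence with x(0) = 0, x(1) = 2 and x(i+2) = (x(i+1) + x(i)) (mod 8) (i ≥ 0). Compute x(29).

2

Computing terms: x(0) = 0; x(1) = 2; x(2) = 2; x(3) = 4; x(4) = 6; x(5) = 2; x(6) = 0; x(7) = 2.
Since (x(6), x(7)) = (x(0), x(1)) = (0, 2) (two consecutive terms determine the rest), the sequence is periodic with period 6.
(29 - 0) mod 6 = 5, so x(29) = x(5) = 2.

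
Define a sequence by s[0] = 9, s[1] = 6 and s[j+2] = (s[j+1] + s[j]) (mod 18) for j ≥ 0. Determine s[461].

Computing terms: s[0] = 9; s[1] = 6; s[2] = 15; s[3] = 3; s[4] = 0; s[5] = 3; s[6] = 3; s[7] = 6; s[8] = 9; s[9] = 15; s[10] = 6; s[11] = 3; s[12] = 9; s[13] = 12; s[14] = 3; s[15] = 15; s[16] = 0; s[17] = 15; s[18] = 15; s[19] = 12; s[20] = 9; s[21] = 3; s[22] = 12; s[23] = 15; s[24] = 9; s[25] = 6.
Since (s[24], s[25]) = (s[0], s[1]) = (9, 6) (two consecutive terms determine the rest), the sequence is periodic with period 24.
(461 - 0) mod 24 = 5, so s[461] = s[5] = 3.

3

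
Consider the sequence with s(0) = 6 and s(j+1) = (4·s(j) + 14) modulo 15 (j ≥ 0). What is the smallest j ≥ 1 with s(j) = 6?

6

s(0) = 6,  s(1) = 8,  s(2) = 1,  s(3) = 3,  s(4) = 11,  s(5) = 13,  s(6) = 6.
The sequence repeats with period 6.
The value 6 next appears (with j ≥ 1) at s(6).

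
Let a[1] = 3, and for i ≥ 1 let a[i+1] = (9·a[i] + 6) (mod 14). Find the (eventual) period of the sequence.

3

Computing terms: a[1] = 3,  a[2] = 5,  a[3] = 9,  a[4] = 3.
Since a[4] = a[1] = 3, the sequence is periodic with period 3.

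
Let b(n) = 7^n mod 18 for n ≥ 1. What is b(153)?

1

Listing terms: b(1) = 7, b(2) = 13, b(3) = 1, b(4) = 7.
Since b(4) = b(1) = 7, the sequence is periodic with period 3.
(153 - 1) mod 3 = 2, so b(153) = b(3) = 1.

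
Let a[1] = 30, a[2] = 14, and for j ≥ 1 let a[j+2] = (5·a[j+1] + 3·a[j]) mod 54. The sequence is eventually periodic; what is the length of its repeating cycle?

We have a[1] = 30; a[2] = 14; a[3] = 52; a[4] = 32; a[5] = 46; a[6] = 2; a[7] = 40; a[8] = 44; a[9] = 16; a[10] = 50; a[11] = 28; a[12] = 20; a[13] = 22; a[14] = 8; a[15] = 52; a[16] = 14; a[17] = 10; a[18] = 38; a[19] = 4; a[20] = 26; a[21] = 34; a[22] = 32; a[23] = 46.
Since (a[22], a[23]) = (a[4], a[5]) = (32, 46) (two consecutive terms determine the rest), the sequence is eventually periodic: after a pre-period of length 3 it cycles with period 18.

18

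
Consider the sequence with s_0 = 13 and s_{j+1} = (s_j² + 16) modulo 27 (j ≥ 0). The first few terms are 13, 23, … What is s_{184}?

23

Computing terms: s_0 = 13; s_1 = 23; s_2 = 5; s_3 = 14; s_4 = 23.
Since s_4 = s_1 = 23, the sequence is eventually periodic: after a pre-period of length 1 it cycles with period 3.
For j ≥ 1, s_j depends only on (j - 1) mod 3. (184 - 1) mod 3 = 0, so s_{184} = s_1 = 23.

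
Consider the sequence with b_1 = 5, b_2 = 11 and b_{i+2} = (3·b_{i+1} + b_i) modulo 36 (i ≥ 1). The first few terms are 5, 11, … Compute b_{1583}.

17

Listing terms: b_1 = 5, b_2 = 11, b_3 = 2, b_4 = 17, b_5 = 17, b_6 = 32, b_7 = 5, b_8 = 11.
Since (b_7, b_8) = (b_1, b_2) = (5, 11) (two consecutive terms determine the rest), the sequence is periodic with period 6.
So b_{1583} = b_{1 + ((1583-1) mod 6)} = b_5 = 17.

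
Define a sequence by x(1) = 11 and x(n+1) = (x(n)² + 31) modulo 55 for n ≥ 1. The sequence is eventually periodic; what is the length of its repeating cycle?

Computing terms: x(1) = 11, x(2) = 42, x(3) = 35, x(4) = 46, x(5) = 2, x(6) = 35.
Since x(6) = x(3) = 35, the sequence is eventually periodic: after a pre-period of length 2 it cycles with period 3.

3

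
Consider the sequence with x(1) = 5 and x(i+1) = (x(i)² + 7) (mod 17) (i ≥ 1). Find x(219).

x(1) = 5, x(2) = 15, x(3) = 11, x(4) = 9, x(5) = 3, x(6) = 16, x(7) = 8, x(8) = 3.
Since x(8) = x(5) = 3, the sequence is eventually periodic: after a pre-period of length 4 it cycles with period 3.
For i ≥ 5, x(i) depends only on (i - 5) mod 3. (219 - 5) mod 3 = 1, so x(219) = x(6) = 16.

16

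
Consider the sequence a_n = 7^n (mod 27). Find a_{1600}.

a_0 = 1, a_1 = 7, a_2 = 22, a_3 = 19, a_4 = 25, a_5 = 13, a_6 = 10, a_7 = 16, a_8 = 4, a_9 = 1.
Since a_9 = a_0 = 1, the sequence is periodic with period 9.
(1600 - 0) mod 9 = 7, so a_{1600} = a_7 = 16.

16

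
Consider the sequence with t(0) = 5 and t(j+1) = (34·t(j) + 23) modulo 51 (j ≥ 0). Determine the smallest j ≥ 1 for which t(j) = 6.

Computing terms: t(0) = 5, t(1) = 40, t(2) = 6, t(3) = 23, t(4) = 40.
Since t(4) = t(1) = 40, the sequence is eventually periodic: after a pre-period of length 1 it cycles with period 3.
The value 6 first appears (with j ≥ 1) at t(2).

2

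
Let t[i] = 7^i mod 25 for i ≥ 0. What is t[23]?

18

t[0] = 1,  t[1] = 7,  t[2] = 24,  t[3] = 18,  t[4] = 1.
Since t[4] = t[0] = 1, the sequence is periodic with period 4.
So t[23] = t[0 + ((23-0) mod 4)] = t[3] = 18.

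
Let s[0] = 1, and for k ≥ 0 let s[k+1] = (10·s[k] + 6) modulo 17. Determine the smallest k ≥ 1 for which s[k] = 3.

s[0] = 1, s[1] = 16, s[2] = 13, s[3] = 0, s[4] = 6, s[5] = 15, s[6] = 3, s[7] = 2, s[8] = 9, s[9] = 11, s[10] = 14, s[11] = 10, s[12] = 4, s[13] = 12, s[14] = 7, s[15] = 8, s[16] = 1.
Since s[16] = s[0] = 1, the sequence is periodic with period 16.
The value 3 first appears (with k ≥ 1) at s[6].

6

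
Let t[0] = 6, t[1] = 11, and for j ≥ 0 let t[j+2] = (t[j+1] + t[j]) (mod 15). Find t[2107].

Listing terms: t[0] = 6; t[1] = 11; t[2] = 2; t[3] = 13; t[4] = 0; t[5] = 13; t[6] = 13; t[7] = 11; t[8] = 9; t[9] = 5; t[10] = 14; t[11] = 4; t[12] = 3; t[13] = 7; t[14] = 10; t[15] = 2; t[16] = 12; t[17] = 14; t[18] = 11; t[19] = 10; t[20] = 6; t[21] = 1; t[22] = 7; t[23] = 8; t[24] = 0; t[25] = 8; t[26] = 8; t[27] = 1; t[28] = 9; t[29] = 10; t[30] = 4; t[31] = 14; t[32] = 3; t[33] = 2; t[34] = 5; t[35] = 7; t[36] = 12; t[37] = 4; t[38] = 1; t[39] = 5; t[40] = 6; t[41] = 11.
Since (t[40], t[41]) = (t[0], t[1]) = (6, 11) (two consecutive terms determine the rest), the sequence is periodic with period 40.
So t[2107] = t[0 + ((2107-0) mod 40)] = t[27] = 1.

1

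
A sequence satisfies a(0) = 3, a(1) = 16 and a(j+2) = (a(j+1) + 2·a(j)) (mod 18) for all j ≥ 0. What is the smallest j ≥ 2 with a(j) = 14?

11

Computing terms: a(0) = 3,  a(1) = 16,  a(2) = 4,  a(3) = 0,  a(4) = 8,  a(5) = 8,  a(6) = 6,  a(7) = 4,  a(8) = 16,  a(9) = 6,  a(10) = 2,  a(11) = 14,  a(12) = 0,  a(13) = 10,  a(14) = 10,  a(15) = 12,  a(16) = 14,  a(17) = 2,  a(18) = 12,  a(19) = 16,  a(20) = 4.
Since (a(19), a(20)) = (a(1), a(2)) = (16, 4) (two consecutive terms determine the rest), the sequence is eventually periodic: after a pre-period of length 1 it cycles with period 18.
The value 14 first appears (with j ≥ 2) at a(11).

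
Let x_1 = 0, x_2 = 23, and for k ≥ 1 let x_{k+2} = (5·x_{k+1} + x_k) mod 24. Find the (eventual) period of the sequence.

24

We have x_1 = 0,  x_2 = 23,  x_3 = 19,  x_4 = 22,  x_5 = 9,  x_6 = 19,  x_7 = 8,  x_8 = 11,  x_9 = 15,  x_{10} = 14,  x_{11} = 13,  x_{12} = 7,  x_{13} = 0,  x_{14} = 7,  x_{15} = 11,  x_{16} = 14,  x_{17} = 9,  x_{18} = 11,  x_{19} = 16,  x_{20} = 19,  x_{21} = 15,  x_{22} = 22,  x_{23} = 5,  x_{24} = 23,  x_{25} = 0,  x_{26} = 23.
Since (x_{25}, x_{26}) = (x_1, x_2) = (0, 23) (two consecutive terms determine the rest), the sequence is periodic with period 24.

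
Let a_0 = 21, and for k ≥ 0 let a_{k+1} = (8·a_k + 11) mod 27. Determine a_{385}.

17

Listing terms: a_0 = 21,  a_1 = 17,  a_2 = 12,  a_3 = 26,  a_4 = 3,  a_5 = 8,  a_6 = 21.
Since a_6 = a_0 = 21, the sequence is periodic with period 6.
So a_{385} = a_{0 + ((385-0) mod 6)} = a_1 = 17.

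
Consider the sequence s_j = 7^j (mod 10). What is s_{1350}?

9

s_1 = 7,  s_2 = 9,  s_3 = 3,  s_4 = 1,  s_5 = 7.
Since s_5 = s_1 = 7, the sequence is periodic with period 4.
(1350 - 1) mod 4 = 1, so s_{1350} = s_2 = 9.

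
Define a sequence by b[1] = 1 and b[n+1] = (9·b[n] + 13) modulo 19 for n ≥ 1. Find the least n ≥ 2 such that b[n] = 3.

2

b[1] = 1, b[2] = 3, b[3] = 2, b[4] = 12, b[5] = 7, b[6] = 0, b[7] = 13, b[8] = 16, b[9] = 5, b[10] = 1.
Since b[10] = b[1] = 1, the sequence is periodic with period 9.
The value 3 first appears (with n ≥ 2) at b[2].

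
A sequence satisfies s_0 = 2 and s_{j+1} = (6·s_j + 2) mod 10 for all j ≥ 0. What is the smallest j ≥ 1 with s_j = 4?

1

Listing terms: s_0 = 2; s_1 = 4; s_2 = 6; s_3 = 8; s_4 = 0; s_5 = 2.
The sequence repeats with period 5.
The value 4 first appears (with j ≥ 1) at s_1.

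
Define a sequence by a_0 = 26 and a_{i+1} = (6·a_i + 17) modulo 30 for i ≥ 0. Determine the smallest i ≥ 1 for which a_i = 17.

Listing terms: a_0 = 26,  a_1 = 23,  a_2 = 5,  a_3 = 17,  a_4 = 29,  a_5 = 11,  a_6 = 23.
Since a_6 = a_1 = 23, the sequence is eventually periodic: after a pre-period of length 1 it cycles with period 5.
The value 17 first appears (with i ≥ 1) at a_3.

3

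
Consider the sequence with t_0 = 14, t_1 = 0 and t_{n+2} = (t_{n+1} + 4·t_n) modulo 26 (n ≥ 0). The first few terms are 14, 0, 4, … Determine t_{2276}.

Listing terms: t_0 = 14,  t_1 = 0,  t_2 = 4,  t_3 = 4,  t_4 = 20,  t_5 = 10,  t_6 = 12,  t_7 = 0,  t_8 = 22,  t_9 = 22,  t_{10} = 6,  t_{11} = 16,  t_{12} = 14,  t_{13} = 0.
Since (t_{12}, t_{13}) = (t_0, t_1) = (14, 0) (two consecutive terms determine the rest), the sequence is periodic with period 12.
So t_{2276} = t_{0 + ((2276-0) mod 12)} = t_8 = 22.

22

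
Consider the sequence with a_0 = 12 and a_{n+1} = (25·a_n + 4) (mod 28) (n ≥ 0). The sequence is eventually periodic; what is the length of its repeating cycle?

3

Listing terms: a_0 = 12,  a_1 = 24,  a_2 = 16,  a_3 = 12.
Since a_3 = a_0 = 12, the sequence is periodic with period 3.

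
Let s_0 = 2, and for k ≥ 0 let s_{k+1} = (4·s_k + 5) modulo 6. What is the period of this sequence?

3

Listing terms: s_0 = 2,  s_1 = 1,  s_2 = 3,  s_3 = 5,  s_4 = 1.
Since s_4 = s_1 = 1, the sequence is eventually periodic: after a pre-period of length 1 it cycles with period 3.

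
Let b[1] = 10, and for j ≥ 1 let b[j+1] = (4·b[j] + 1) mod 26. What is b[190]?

11

Computing terms: b[1] = 10,  b[2] = 15,  b[3] = 9,  b[4] = 11,  b[5] = 19,  b[6] = 25,  b[7] = 23,  b[8] = 15.
Since b[8] = b[2] = 15, the sequence is eventually periodic: after a pre-period of length 1 it cycles with period 6.
For j ≥ 2, b[j] depends only on (j - 2) mod 6. (190 - 2) mod 6 = 2, so b[190] = b[4] = 11.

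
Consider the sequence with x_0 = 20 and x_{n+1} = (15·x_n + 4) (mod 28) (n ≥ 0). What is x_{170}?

0

Computing terms: x_0 = 20, x_1 = 24, x_2 = 0, x_3 = 4, x_4 = 8, x_5 = 12, x_6 = 16, x_7 = 20.
Since x_7 = x_0 = 20, the sequence is periodic with period 7.
So x_{170} = x_{0 + ((170-0) mod 7)} = x_2 = 0.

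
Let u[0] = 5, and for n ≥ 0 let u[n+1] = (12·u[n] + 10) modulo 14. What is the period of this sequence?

u[0] = 5, u[1] = 0, u[2] = 10, u[3] = 4, u[4] = 2, u[5] = 6, u[6] = 12, u[7] = 0.
Since u[7] = u[1] = 0, the sequence is eventually periodic: after a pre-period of length 1 it cycles with period 6.

6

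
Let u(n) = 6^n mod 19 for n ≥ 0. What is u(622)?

6

Listing terms: u(0) = 1,  u(1) = 6,  u(2) = 17,  u(3) = 7,  u(4) = 4,  u(5) = 5,  u(6) = 11,  u(7) = 9,  u(8) = 16,  u(9) = 1.
Since u(9) = u(0) = 1, the sequence is periodic with period 9.
(622 - 0) mod 9 = 1, so u(622) = u(1) = 6.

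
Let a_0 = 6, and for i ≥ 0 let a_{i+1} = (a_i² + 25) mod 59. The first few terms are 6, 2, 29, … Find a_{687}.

Computing terms: a_0 = 6; a_1 = 2; a_2 = 29; a_3 = 40; a_4 = 32; a_5 = 46; a_6 = 17; a_7 = 19; a_8 = 32.
Since a_8 = a_4 = 32, the sequence is eventually periodic: after a pre-period of length 4 it cycles with period 4.
For i ≥ 4, a_i depends only on (i - 4) mod 4. (687 - 4) mod 4 = 3, so a_{687} = a_7 = 19.

19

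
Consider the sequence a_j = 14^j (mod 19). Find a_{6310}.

Computing terms: a_0 = 1; a_1 = 14; a_2 = 6; a_3 = 8; a_4 = 17; a_5 = 10; a_6 = 7; a_7 = 3; a_8 = 4; a_9 = 18; a_{10} = 5; a_{11} = 13; a_{12} = 11; a_{13} = 2; a_{14} = 9; a_{15} = 12; a_{16} = 16; a_{17} = 15; a_{18} = 1.
Since a_{18} = a_0 = 1, the sequence is periodic with period 18.
(6310 - 0) mod 18 = 10, so a_{6310} = a_{10} = 5.

5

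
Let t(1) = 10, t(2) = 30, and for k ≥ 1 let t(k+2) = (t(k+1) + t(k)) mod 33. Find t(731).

10

We have t(1) = 10; t(2) = 30; t(3) = 7; t(4) = 4; t(5) = 11; t(6) = 15; t(7) = 26; t(8) = 8; t(9) = 1; t(10) = 9; t(11) = 10; t(12) = 19; t(13) = 29; t(14) = 15; t(15) = 11; t(16) = 26; t(17) = 4; t(18) = 30; t(19) = 1; t(20) = 31; t(21) = 32; t(22) = 30; t(23) = 29; t(24) = 26; t(25) = 22; t(26) = 15; t(27) = 4; t(28) = 19; t(29) = 23; t(30) = 9; t(31) = 32; t(32) = 8; t(33) = 7; t(34) = 15; t(35) = 22; t(36) = 4; t(37) = 26; t(38) = 30; t(39) = 23; t(40) = 20; t(41) = 10; t(42) = 30.
The sequence repeats with period 40.
(731 - 1) mod 40 = 10, so t(731) = t(11) = 10.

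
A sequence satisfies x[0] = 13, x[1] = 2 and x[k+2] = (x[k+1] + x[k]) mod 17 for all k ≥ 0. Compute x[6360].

x[0] = 13,  x[1] = 2,  x[2] = 15,  x[3] = 0,  x[4] = 15,  x[5] = 15,  x[6] = 13,  x[7] = 11,  x[8] = 7,  x[9] = 1,  x[10] = 8,  x[11] = 9,  x[12] = 0,  x[13] = 9,  x[14] = 9,  x[15] = 1,  x[16] = 10,  x[17] = 11,  x[18] = 4,  x[19] = 15,  x[20] = 2,  x[21] = 0,  x[22] = 2,  x[23] = 2,  x[24] = 4,  x[25] = 6,  x[26] = 10,  x[27] = 16,  x[28] = 9,  x[29] = 8,  x[30] = 0,  x[31] = 8,  x[32] = 8,  x[33] = 16,  x[34] = 7,  x[35] = 6,  x[36] = 13,  x[37] = 2.
The sequence repeats with period 36.
(6360 - 0) mod 36 = 24, so x[6360] = x[24] = 4.

4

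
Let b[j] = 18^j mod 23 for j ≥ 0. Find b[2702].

Listing terms: b[0] = 1, b[1] = 18, b[2] = 2, b[3] = 13, b[4] = 4, b[5] = 3, b[6] = 8, b[7] = 6, b[8] = 16, b[9] = 12, b[10] = 9, b[11] = 1.
The sequence repeats with period 11.
(2702 - 0) mod 11 = 7, so b[2702] = b[7] = 6.

6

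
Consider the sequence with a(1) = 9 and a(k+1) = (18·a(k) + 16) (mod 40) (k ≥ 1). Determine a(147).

0

Listing terms: a(1) = 9, a(2) = 18, a(3) = 20, a(4) = 16, a(5) = 24, a(6) = 8, a(7) = 0, a(8) = 16.
Since a(8) = a(4) = 16, the sequence is eventually periodic: after a pre-period of length 3 it cycles with period 4.
For k ≥ 4, a(k) depends only on (k - 4) mod 4. (147 - 4) mod 4 = 3, so a(147) = a(7) = 0.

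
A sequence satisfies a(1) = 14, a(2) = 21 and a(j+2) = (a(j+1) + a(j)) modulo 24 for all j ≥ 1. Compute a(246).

Computing terms: a(1) = 14; a(2) = 21; a(3) = 11; a(4) = 8; a(5) = 19; a(6) = 3; a(7) = 22; a(8) = 1; a(9) = 23; a(10) = 0; a(11) = 23; a(12) = 23; a(13) = 22; a(14) = 21; a(15) = 19; a(16) = 16; a(17) = 11; a(18) = 3; a(19) = 14; a(20) = 17; a(21) = 7; a(22) = 0; a(23) = 7; a(24) = 7; a(25) = 14; a(26) = 21.
Since (a(25), a(26)) = (a(1), a(2)) = (14, 21) (two consecutive terms determine the rest), the sequence is periodic with period 24.
So a(246) = a(1 + ((246-1) mod 24)) = a(6) = 3.

3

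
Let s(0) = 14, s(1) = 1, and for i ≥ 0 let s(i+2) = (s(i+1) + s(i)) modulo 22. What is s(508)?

Listing terms: s(0) = 14,  s(1) = 1,  s(2) = 15,  s(3) = 16,  s(4) = 9,  s(5) = 3,  s(6) = 12,  s(7) = 15,  s(8) = 5,  s(9) = 20,  s(10) = 3,  s(11) = 1,  s(12) = 4,  s(13) = 5,  s(14) = 9,  s(15) = 14,  s(16) = 1.
Since (s(15), s(16)) = (s(0), s(1)) = (14, 1) (two consecutive terms determine the rest), the sequence is periodic with period 15.
So s(508) = s(0 + ((508-0) mod 15)) = s(13) = 5.

5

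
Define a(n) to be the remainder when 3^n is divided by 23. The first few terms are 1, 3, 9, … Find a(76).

We have a(0) = 1; a(1) = 3; a(2) = 9; a(3) = 4; a(4) = 12; a(5) = 13; a(6) = 16; a(7) = 2; a(8) = 6; a(9) = 18; a(10) = 8; a(11) = 1.
The sequence repeats with period 11.
(76 - 0) mod 11 = 10, so a(76) = a(10) = 8.

8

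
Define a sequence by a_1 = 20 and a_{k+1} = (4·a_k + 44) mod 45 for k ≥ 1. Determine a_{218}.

a_1 = 20, a_2 = 34, a_3 = 0, a_4 = 44, a_5 = 40, a_6 = 24, a_7 = 5, a_8 = 19, a_9 = 30, a_{10} = 29, a_{11} = 25, a_{12} = 9, a_{13} = 35, a_{14} = 4, a_{15} = 15, a_{16} = 14, a_{17} = 10, a_{18} = 39, a_{19} = 20.
Since a_{19} = a_1 = 20, the sequence is periodic with period 18.
So a_{218} = a_{1 + ((218-1) mod 18)} = a_2 = 34.

34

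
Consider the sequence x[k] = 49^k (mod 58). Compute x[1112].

45

Computing terms: x[1] = 49, x[2] = 23, x[3] = 25, x[4] = 7, x[5] = 53, x[6] = 45, x[7] = 1, x[8] = 49.
The sequence repeats with period 7.
(1112 - 1) mod 7 = 5, so x[1112] = x[6] = 45.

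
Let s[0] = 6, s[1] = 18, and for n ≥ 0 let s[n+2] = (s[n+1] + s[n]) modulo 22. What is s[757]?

Computing terms: s[0] = 6,  s[1] = 18,  s[2] = 2,  s[3] = 20,  s[4] = 0,  s[5] = 20,  s[6] = 20,  s[7] = 18,  s[8] = 16,  s[9] = 12,  s[10] = 6,  s[11] = 18.
The sequence repeats with period 10.
So s[757] = s[0 + ((757-0) mod 10)] = s[7] = 18.

18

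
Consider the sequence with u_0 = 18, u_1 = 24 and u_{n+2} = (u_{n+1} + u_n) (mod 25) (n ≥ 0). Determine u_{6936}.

18

Computing terms: u_0 = 18; u_1 = 24; u_2 = 17; u_3 = 16; u_4 = 8; u_5 = 24; u_6 = 7; u_7 = 6; u_8 = 13; u_9 = 19; u_{10} = 7; u_{11} = 1; u_{12} = 8; u_{13} = 9; u_{14} = 17; u_{15} = 1; u_{16} = 18; u_{17} = 19; u_{18} = 12; u_{19} = 6; u_{20} = 18; u_{21} = 24.
The sequence repeats with period 20.
So u_{6936} = u_{0 + ((6936-0) mod 20)} = u_{16} = 18.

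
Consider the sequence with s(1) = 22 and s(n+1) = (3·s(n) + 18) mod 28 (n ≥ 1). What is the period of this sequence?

s(1) = 22,  s(2) = 0,  s(3) = 18,  s(4) = 16,  s(5) = 10,  s(6) = 20,  s(7) = 22.
Since s(7) = s(1) = 22, the sequence is periodic with period 6.

6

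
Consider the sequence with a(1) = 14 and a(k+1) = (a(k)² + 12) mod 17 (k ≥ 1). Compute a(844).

a(1) = 14; a(2) = 4; a(3) = 11; a(4) = 14.
The sequence repeats with period 3.
So a(844) = a(1 + ((844-1) mod 3)) = a(1) = 14.

14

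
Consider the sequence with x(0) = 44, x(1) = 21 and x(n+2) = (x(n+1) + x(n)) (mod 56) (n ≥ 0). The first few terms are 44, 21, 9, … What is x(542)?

25

Listing terms: x(0) = 44, x(1) = 21, x(2) = 9, x(3) = 30, x(4) = 39, x(5) = 13, x(6) = 52, x(7) = 9, x(8) = 5, x(9) = 14, x(10) = 19, x(11) = 33, x(12) = 52, x(13) = 29, x(14) = 25, x(15) = 54, x(16) = 23, x(17) = 21, x(18) = 44, x(19) = 9, x(20) = 53, x(21) = 6, x(22) = 3, x(23) = 9, x(24) = 12, x(25) = 21, x(26) = 33, x(27) = 54, x(28) = 31, x(29) = 29, x(30) = 4, x(31) = 33, x(32) = 37, x(33) = 14, x(34) = 51, x(35) = 9, x(36) = 4, x(37) = 13, x(38) = 17, x(39) = 30, x(40) = 47, x(41) = 21, x(42) = 12, x(43) = 33, x(44) = 45, x(45) = 22, x(46) = 11, x(47) = 33, x(48) = 44, x(49) = 21.
Since (x(48), x(49)) = (x(0), x(1)) = (44, 21) (two consecutive terms determine the rest), the sequence is periodic with period 48.
(542 - 0) mod 48 = 14, so x(542) = x(14) = 25.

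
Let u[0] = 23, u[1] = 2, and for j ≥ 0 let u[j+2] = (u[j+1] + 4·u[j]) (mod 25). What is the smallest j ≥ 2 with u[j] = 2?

u[0] = 23; u[1] = 2; u[2] = 19; u[3] = 2; u[4] = 3; u[5] = 11; u[6] = 23; u[7] = 17; u[8] = 9; u[9] = 2; u[10] = 13; u[11] = 21; u[12] = 23; u[13] = 7; u[14] = 24; u[15] = 2; u[16] = 23; u[17] = 6; u[18] = 23; u[19] = 22; u[20] = 14; u[21] = 2; u[22] = 8; u[23] = 16; u[24] = 23; u[25] = 12; u[26] = 4; u[27] = 2; u[28] = 18; u[29] = 1; u[30] = 23; u[31] = 2.
The sequence repeats with period 30.
The value 2 first appears (with j ≥ 2) at u[3].

3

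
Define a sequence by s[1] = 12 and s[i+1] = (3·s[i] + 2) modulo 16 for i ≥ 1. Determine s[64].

s[1] = 12, s[2] = 6, s[3] = 4, s[4] = 14, s[5] = 12.
The sequence repeats with period 4.
(64 - 1) mod 4 = 3, so s[64] = s[4] = 14.

14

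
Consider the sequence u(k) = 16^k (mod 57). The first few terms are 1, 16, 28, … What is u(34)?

55

Listing terms: u(0) = 1; u(1) = 16; u(2) = 28; u(3) = 49; u(4) = 43; u(5) = 4; u(6) = 7; u(7) = 55; u(8) = 25; u(9) = 1.
Since u(9) = u(0) = 1, the sequence is periodic with period 9.
So u(34) = u(0 + ((34-0) mod 9)) = u(7) = 55.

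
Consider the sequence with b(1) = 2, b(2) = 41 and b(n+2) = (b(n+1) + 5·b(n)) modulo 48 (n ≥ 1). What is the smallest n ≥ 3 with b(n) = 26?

Listing terms: b(1) = 2; b(2) = 41; b(3) = 3; b(4) = 16; b(5) = 31; b(6) = 15; b(7) = 26; b(8) = 5; b(9) = 39; b(10) = 16; b(11) = 19; b(12) = 3; b(13) = 2; b(14) = 17; b(15) = 27; b(16) = 16; b(17) = 7; b(18) = 39; b(19) = 26; b(20) = 29; b(21) = 15; b(22) = 16; b(23) = 43; b(24) = 27; b(25) = 2; b(26) = 41.
The sequence repeats with period 24.
The value 26 first appears (with n ≥ 3) at b(7).

7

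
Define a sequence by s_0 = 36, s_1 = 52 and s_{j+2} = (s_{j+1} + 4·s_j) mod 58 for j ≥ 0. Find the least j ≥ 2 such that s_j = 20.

s_0 = 36,  s_1 = 52,  s_2 = 22,  s_3 = 56,  s_4 = 28,  s_5 = 20,  s_6 = 16,  s_7 = 38,  s_8 = 44,  s_9 = 22,  s_{10} = 24,  s_{11} = 54,  s_{12} = 34,  s_{13} = 18,  s_{14} = 38,  s_{15} = 52,  s_{16} = 30,  s_{17} = 6,  s_{18} = 10,  s_{19} = 34,  s_{20} = 16,  s_{21} = 36,  s_{22} = 42,  s_{23} = 12,  s_{24} = 6,  s_{25} = 54,  s_{26} = 20,  s_{27} = 4,  s_{28} = 26,  s_{29} = 42,  s_{30} = 30,  s_{31} = 24,  s_{32} = 28,  s_{33} = 8,  s_{34} = 4,  s_{35} = 36,  s_{36} = 52.
The sequence repeats with period 35.
The value 20 first appears (with j ≥ 2) at s_5.

5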